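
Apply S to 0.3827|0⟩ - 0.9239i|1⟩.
0.3827|0⟩ + 0.9239|1⟩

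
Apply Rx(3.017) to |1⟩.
-0.9981i|0⟩ + 0.06226|1⟩

Rx(3.017) = [[cos(θ/2), −i·sin(θ/2)], [−i·sin(θ/2), cos(θ/2)]]; θ = 3.017, cos(θ/2) ≈ 0.062256, sin(θ/2) ≈ 0.99806.
With a = amp(|0⟩) = 0 and b = amp(|1⟩) = 1:
new amp(|0⟩) = (0.062256)·a + (-0.99806i)·b = -0.9981i
new amp(|1⟩) = (-0.99806i)·a + (0.062256)·b = 0.06226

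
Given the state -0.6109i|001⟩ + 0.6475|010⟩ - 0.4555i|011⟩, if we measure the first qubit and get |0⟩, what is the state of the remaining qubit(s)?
-0.6109i|01⟩ + 0.6475|10⟩ - 0.4555i|11⟩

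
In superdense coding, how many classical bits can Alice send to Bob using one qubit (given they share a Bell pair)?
2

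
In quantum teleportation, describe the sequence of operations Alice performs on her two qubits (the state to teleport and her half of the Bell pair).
CNOT (state → Bell), then H on state qubit, then measure both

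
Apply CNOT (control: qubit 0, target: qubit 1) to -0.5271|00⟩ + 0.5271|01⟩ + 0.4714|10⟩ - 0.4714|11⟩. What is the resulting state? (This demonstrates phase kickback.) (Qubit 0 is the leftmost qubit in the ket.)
-0.5271|00⟩ + 0.5271|01⟩ - 0.4714|10⟩ + 0.4714|11⟩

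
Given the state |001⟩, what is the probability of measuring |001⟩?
1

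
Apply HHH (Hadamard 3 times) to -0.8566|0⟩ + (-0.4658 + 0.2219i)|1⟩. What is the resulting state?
(-0.9351 + 0.1569i)|0⟩ + (-0.2763 - 0.1569i)|1⟩

H² = I, so H^3 = H: a single Hadamard. With (a, b) = (-0.8566, (-0.4658 + 0.2219i)), H gives ((a + b)/√2, (a − b)/√2) = ((-0.9351 + 0.1569i), (-0.2763 - 0.1569i)).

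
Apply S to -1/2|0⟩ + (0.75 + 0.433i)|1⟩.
-1/2|0⟩ + (-0.433 + 0.75i)|1⟩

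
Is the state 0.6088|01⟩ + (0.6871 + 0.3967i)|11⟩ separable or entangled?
Separable

Writing the state as a|00⟩ + b|01⟩ + c|10⟩ + d|11⟩, it is a product state iff ad − bc = 0.
Here (a, b, c, d) = (0, 0.6088, 0, (0.6871 + 0.3967i)): ad − bc = (0)(0.6871 + 0.3967i) − (0.6088)(0) = 0, so the state is separable.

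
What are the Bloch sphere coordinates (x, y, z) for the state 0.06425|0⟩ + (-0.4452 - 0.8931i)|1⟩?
(-0.05721, -0.1148, -0.9917)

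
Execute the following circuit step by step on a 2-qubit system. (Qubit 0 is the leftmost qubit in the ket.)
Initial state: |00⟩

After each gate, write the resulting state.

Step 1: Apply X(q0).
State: |10⟩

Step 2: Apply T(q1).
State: |10⟩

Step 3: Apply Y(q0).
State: -i|00⟩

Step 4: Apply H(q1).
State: -(1/√2)i|00⟩ - (1/√2)i|01⟩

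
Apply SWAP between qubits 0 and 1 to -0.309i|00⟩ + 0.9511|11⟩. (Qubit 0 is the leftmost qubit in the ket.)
-0.309i|00⟩ + 0.9511|11⟩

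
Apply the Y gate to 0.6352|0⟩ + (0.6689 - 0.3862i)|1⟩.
(-0.3862 - 0.6689i)|0⟩ + 0.6352i|1⟩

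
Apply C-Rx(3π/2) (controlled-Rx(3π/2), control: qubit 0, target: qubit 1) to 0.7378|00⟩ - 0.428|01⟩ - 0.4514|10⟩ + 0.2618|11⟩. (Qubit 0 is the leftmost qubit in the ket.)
0.7378|00⟩ - 0.428|01⟩ + (0.3192 - 0.1851i)|10⟩ + (-0.1851 + 0.3192i)|11⟩

C-Rx(3π/2) leaves the control-|0⟩ kets |00⟩, |01⟩ unchanged and applies Rx(3π/2) to qubit 1 on the control-|1⟩ pair (|10⟩, |11⟩).
Rx(3π/2) = [[cos(θ/2), −i·sin(θ/2)], [−i·sin(θ/2), cos(θ/2)]]; θ = 3π/2, cos(θ/2) ≈ -0.707107, sin(θ/2) ≈ 0.707107.
With a = amp(|10⟩) = -0.4514 and b = amp(|11⟩) = 0.2618:
new amp(|10⟩) = (-0.707107)·a + (-0.707107i)·b = (0.3192 - 0.1851i)
new amp(|11⟩) = (-0.707107i)·a + (-0.707107)·b = (-0.1851 + 0.3192i)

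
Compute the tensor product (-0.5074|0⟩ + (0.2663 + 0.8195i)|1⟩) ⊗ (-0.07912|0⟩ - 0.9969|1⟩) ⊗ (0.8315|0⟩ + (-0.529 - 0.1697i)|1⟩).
0.03338|000⟩ + (-0.02124 - 0.006813i)|001⟩ + 0.4206|010⟩ + (-0.2676 - 0.08584i)|011⟩ + (-0.01752 - 0.05391i)|100⟩ + (0.0001427 + 0.03788i)|101⟩ + (-0.2207 - 0.6793i)|110⟩ + (0.001798 + 0.4772i)|111⟩

amp(|b₁b₂…⟩) = product of the factor amplitudes for bits b₁, b₂, …; only kets whose every factor amplitude is nonzero survive.
|000⟩: (-0.5074)(-0.07912)(0.8315) = 0.03338
|001⟩: (-0.5074)(-0.07912)(-0.529 - 0.1697i) = (-0.02124 - 0.006813i)
|010⟩: (-0.5074)(-0.9969)(0.8315) = 0.4206
|011⟩: (-0.5074)(-0.9969)(-0.529 - 0.1697i) = (-0.2676 - 0.08584i)
|100⟩: (0.2663 + 0.8195i)(-0.07912)(0.8315) = (-0.01752 - 0.05391i)
|101⟩: (0.2663 + 0.8195i)(-0.07912)(-0.529 - 0.1697i) = (0.0001427 + 0.03788i)
|110⟩: (0.2663 + 0.8195i)(-0.9969)(0.8315) = (-0.2207 - 0.6793i)
|111⟩: (0.2663 + 0.8195i)(-0.9969)(-0.529 - 0.1697i) = (0.001798 + 0.4772i)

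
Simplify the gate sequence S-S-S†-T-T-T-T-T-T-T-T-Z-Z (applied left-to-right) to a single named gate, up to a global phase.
S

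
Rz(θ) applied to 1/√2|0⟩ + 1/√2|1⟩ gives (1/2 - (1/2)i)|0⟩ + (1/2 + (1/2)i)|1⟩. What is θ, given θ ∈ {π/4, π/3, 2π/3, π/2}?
π/2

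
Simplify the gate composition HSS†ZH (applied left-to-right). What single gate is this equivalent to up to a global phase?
X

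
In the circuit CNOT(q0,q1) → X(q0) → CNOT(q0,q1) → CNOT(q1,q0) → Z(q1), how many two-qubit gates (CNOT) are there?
3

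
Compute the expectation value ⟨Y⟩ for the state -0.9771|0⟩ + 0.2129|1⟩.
0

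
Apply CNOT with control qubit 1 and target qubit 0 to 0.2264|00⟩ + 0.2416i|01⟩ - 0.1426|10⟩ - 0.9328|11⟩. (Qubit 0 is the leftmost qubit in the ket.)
0.2264|00⟩ - 0.9328|01⟩ - 0.1426|10⟩ + 0.2416i|11⟩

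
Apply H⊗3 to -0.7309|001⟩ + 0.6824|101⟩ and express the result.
-0.01715|000⟩ + 0.01715|001⟩ - 0.01715|010⟩ + 0.01715|011⟩ - 0.4997|100⟩ + 0.4997|101⟩ - 0.4997|110⟩ + 0.4997|111⟩

H⊗3 gives amp(|y⟩) = (1/2√2) Σ_x (−1)^(x·y) amp(|x⟩), where x·y is the number of positions in which both x and y have a 1.
|000⟩: (-0.7309 + 0.6824)/(2√2) = -0.01715
|001⟩: (0.7309 - 0.6824)/(2√2) = 0.01715
|010⟩: (-0.7309 + 0.6824)/(2√2) = -0.01715
|011⟩: (0.7309 - 0.6824)/(2√2) = 0.01715
|100⟩: (-0.7309 - 0.6824)/(2√2) = -0.4997
|101⟩: (0.7309 + 0.6824)/(2√2) = 0.4997
|110⟩: (-0.7309 - 0.6824)/(2√2) = -0.4997
|111⟩: (0.7309 + 0.6824)/(2√2) = 0.4997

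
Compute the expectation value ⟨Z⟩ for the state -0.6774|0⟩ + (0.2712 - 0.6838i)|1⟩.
-0.08226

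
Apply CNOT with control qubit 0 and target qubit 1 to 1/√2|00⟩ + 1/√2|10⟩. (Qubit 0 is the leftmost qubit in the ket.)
1/√2|00⟩ + 1/√2|11⟩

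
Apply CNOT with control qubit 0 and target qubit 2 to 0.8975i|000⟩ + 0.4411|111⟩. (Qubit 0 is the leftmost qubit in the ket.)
0.8975i|000⟩ + 0.4411|110⟩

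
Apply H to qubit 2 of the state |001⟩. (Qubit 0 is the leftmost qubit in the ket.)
1/√2|000⟩ - 1/√2|001⟩

H on qubit 2 mixes each pair of kets that differ only in qubit 2: amplitudes (a, b) of (|…0…⟩, |…1…⟩) become ((a + b)/√2, (a − b)/√2). Kets absent from the input have amplitude 0.
(|000⟩, |001⟩): (a, b) = (0, 1) → (1/√2, -1/√2)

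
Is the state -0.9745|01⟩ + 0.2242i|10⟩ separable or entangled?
Entangled

Writing the state as a|00⟩ + b|01⟩ + c|10⟩ + d|11⟩, it is a product state iff ad − bc = 0.
Here (a, b, c, d) = (0, -0.9745, 0.2242i, 0): ad − bc = (0)(0) − (-0.9745)(0.2242i) = 0.2185i ≠ 0, so the state is entangled.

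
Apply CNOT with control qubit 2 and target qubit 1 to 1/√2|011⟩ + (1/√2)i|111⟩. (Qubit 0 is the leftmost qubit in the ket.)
1/√2|001⟩ + (1/√2)i|101⟩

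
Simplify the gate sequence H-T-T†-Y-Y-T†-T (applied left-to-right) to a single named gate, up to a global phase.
H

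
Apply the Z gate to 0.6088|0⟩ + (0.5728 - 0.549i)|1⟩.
0.6088|0⟩ + (-0.5728 + 0.549i)|1⟩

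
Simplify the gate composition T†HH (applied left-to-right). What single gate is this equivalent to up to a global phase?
T†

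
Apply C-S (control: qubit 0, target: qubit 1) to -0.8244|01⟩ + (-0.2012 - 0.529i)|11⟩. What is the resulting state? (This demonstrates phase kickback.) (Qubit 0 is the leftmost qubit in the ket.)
-0.8244|01⟩ + (0.529 - 0.2012i)|11⟩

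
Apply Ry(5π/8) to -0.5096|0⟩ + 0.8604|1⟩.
-0.9985|0⟩ + 0.0543|1⟩

Ry(5π/8) = [[cos(θ/2), −sin(θ/2)], [sin(θ/2), cos(θ/2)]]; θ = 5π/8, cos(θ/2) ≈ 0.55557, sin(θ/2) ≈ 0.83147.
With a = amp(|0⟩) = -0.5096 and b = amp(|1⟩) = 0.8604:
new amp(|0⟩) = (0.55557)·a + (-0.83147)·b = -0.9985
new amp(|1⟩) = (0.83147)·a + (0.55557)·b = 0.0543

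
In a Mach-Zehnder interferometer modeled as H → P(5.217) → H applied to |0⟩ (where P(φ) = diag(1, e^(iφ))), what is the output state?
(0.7417 - 0.4377i)|0⟩ + (0.2583 + 0.4377i)|1⟩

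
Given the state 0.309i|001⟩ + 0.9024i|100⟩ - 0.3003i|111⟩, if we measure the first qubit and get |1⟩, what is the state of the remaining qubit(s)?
0.9488i|00⟩ - 0.3158i|11⟩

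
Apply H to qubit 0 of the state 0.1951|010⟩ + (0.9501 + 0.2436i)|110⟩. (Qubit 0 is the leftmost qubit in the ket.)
(0.8098 + 0.1723i)|010⟩ + (-0.5339 - 0.1723i)|110⟩

H on qubit 0 mixes each pair of kets that differ only in qubit 0: amplitudes (a, b) of (|…0…⟩, |…1…⟩) become ((a + b)/√2, (a − b)/√2). Kets absent from the input have amplitude 0.
(|010⟩, |110⟩): (a, b) = (0.1951, (0.9501 + 0.2436i)) → ((0.8098 + 0.1723i), (-0.5339 - 0.1723i))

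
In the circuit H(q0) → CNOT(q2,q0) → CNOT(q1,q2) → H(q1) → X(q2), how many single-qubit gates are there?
3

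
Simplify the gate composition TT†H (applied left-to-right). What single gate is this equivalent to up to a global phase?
H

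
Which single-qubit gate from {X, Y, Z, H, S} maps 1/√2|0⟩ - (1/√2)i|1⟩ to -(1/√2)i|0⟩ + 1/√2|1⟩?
X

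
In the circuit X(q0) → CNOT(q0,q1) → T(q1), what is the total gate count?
3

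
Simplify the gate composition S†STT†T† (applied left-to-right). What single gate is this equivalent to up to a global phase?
T†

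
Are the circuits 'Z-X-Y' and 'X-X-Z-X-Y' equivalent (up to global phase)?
Yes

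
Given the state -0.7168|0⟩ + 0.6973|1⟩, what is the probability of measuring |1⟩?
0.4862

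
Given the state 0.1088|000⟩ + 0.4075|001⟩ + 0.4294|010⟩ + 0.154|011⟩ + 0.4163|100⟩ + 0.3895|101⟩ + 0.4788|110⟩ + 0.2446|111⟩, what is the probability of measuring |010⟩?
0.1844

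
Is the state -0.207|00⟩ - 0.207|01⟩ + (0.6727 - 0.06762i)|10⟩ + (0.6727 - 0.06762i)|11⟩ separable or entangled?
Separable

Writing the state as a|00⟩ + b|01⟩ + c|10⟩ + d|11⟩, it is a product state iff ad − bc = 0.
Here (a, b, c, d) = (-0.207, -0.207, (0.6727 - 0.06762i), (0.6727 - 0.06762i)): ad − bc = (-0.207)(0.6727 - 0.06762i) − (-0.207)(0.6727 - 0.06762i) = 0, so the state is separable.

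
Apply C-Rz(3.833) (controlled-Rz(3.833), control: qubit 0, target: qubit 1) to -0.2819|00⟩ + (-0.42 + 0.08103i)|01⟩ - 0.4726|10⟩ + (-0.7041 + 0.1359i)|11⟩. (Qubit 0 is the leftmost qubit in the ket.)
-0.2819|00⟩ + (-0.42 + 0.08103i)|01⟩ + (0.1601 + 0.4446i)|10⟩ + (0.1107 - 0.7085i)|11⟩

C-Rz(3.833) leaves the control-|0⟩ kets |00⟩, |01⟩ unchanged and applies Rz(3.833) to qubit 1 on the control-|1⟩ pair (|10⟩, |11⟩).
Rz(3.833) = [[e^(−iθ/2), 0], [0, e^(iθ/2)]] with e^(±iθ/2) = cos(θ/2) ± i·sin(θ/2); θ = 3.833, cos(θ/2) ≈ -0.338859, sin(θ/2) ≈ 0.940837.
With a = amp(|10⟩) = -0.4726 and b = amp(|11⟩) = (-0.7041 + 0.1359i):
new amp(|10⟩) = (-0.338859 - 0.940837i)·a = (0.1601 + 0.4446i)
new amp(|11⟩) = (-0.338859 + 0.940837i)·b = (0.1107 - 0.7085i)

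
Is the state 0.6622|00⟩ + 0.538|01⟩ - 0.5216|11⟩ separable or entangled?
Entangled

Writing the state as a|00⟩ + b|01⟩ + c|10⟩ + d|11⟩, it is a product state iff ad − bc = 0.
Here (a, b, c, d) = (0.6622, 0.538, 0, -0.5216): ad − bc = (0.6622)(-0.5216) − (0.538)(0) = -0.3454 ≠ 0, so the state is entangled.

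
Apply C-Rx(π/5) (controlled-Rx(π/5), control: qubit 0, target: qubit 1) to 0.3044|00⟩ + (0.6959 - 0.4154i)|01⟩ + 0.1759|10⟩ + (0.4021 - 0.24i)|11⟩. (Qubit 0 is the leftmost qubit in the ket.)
0.3044|00⟩ + (0.6959 - 0.4154i)|01⟩ + (0.09313 - 0.1243i)|10⟩ + (0.3824 - 0.2826i)|11⟩

C-Rx(π/5) leaves the control-|0⟩ kets |00⟩, |01⟩ unchanged and applies Rx(π/5) to qubit 1 on the control-|1⟩ pair (|10⟩, |11⟩).
Rx(π/5) = [[cos(θ/2), −i·sin(θ/2)], [−i·sin(θ/2), cos(θ/2)]]; θ = π/5, cos(θ/2) ≈ 0.951057, sin(θ/2) ≈ 0.309017.
With a = amp(|10⟩) = 0.1759 and b = amp(|11⟩) = (0.4021 - 0.24i):
new amp(|10⟩) = (0.951057)·a + (-0.309017i)·b = (0.09313 - 0.1243i)
new amp(|11⟩) = (-0.309017i)·a + (0.951057)·b = (0.3824 - 0.2826i)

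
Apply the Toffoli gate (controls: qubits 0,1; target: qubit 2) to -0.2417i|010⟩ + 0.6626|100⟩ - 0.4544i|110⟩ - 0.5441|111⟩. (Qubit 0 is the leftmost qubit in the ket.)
-0.2417i|010⟩ + 0.6626|100⟩ - 0.5441|110⟩ - 0.4544i|111⟩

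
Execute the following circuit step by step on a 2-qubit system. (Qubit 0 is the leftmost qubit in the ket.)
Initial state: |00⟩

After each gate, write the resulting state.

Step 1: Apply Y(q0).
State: i|10⟩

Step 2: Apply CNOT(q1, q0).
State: i|10⟩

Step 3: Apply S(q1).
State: i|10⟩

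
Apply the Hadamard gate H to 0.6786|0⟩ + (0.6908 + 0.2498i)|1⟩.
(0.9683 + 0.1766i)|0⟩ + (-0.008627 - 0.1766i)|1⟩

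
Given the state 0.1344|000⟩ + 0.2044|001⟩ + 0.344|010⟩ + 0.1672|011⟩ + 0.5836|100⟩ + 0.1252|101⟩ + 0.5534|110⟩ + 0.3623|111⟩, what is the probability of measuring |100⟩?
0.3406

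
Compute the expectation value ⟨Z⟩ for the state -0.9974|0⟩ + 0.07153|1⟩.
0.9897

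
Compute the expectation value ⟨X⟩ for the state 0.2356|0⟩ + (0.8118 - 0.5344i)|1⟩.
0.3825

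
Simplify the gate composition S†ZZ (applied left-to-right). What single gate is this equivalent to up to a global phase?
S†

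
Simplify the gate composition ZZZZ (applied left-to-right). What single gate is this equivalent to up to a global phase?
I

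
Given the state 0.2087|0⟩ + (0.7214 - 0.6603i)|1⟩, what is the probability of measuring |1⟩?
0.9564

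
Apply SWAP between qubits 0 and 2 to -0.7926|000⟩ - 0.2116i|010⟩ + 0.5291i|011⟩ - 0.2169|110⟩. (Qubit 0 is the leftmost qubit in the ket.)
-0.7926|000⟩ - 0.2116i|010⟩ - 0.2169|011⟩ + 0.5291i|110⟩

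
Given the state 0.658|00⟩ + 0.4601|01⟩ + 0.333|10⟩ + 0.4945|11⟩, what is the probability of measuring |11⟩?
0.2445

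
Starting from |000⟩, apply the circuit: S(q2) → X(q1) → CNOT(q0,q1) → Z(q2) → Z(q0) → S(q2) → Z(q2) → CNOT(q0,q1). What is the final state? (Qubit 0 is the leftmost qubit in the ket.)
|010⟩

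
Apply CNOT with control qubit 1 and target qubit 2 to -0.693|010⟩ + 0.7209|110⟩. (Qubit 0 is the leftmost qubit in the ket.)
-0.693|011⟩ + 0.7209|111⟩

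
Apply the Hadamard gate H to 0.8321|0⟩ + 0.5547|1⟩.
0.9806|0⟩ + 0.1962|1⟩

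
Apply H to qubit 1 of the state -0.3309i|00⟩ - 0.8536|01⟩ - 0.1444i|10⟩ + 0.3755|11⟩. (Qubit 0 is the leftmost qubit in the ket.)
(-0.6036 - 0.234i)|00⟩ + (0.6036 - 0.234i)|01⟩ + (0.2655 - 0.1021i)|10⟩ + (-0.2655 - 0.1021i)|11⟩

H on qubit 1 mixes each pair of kets that differ only in qubit 1: amplitudes (a, b) of (|…0…⟩, |…1…⟩) become ((a + b)/√2, (a − b)/√2). Kets absent from the input have amplitude 0.
(|00⟩, |01⟩): (a, b) = (-0.3309i, -0.8536) → ((-0.6036 - 0.234i), (0.6036 - 0.234i))
(|10⟩, |11⟩): (a, b) = (-0.1444i, 0.3755) → ((0.2655 - 0.1021i), (-0.2655 - 0.1021i))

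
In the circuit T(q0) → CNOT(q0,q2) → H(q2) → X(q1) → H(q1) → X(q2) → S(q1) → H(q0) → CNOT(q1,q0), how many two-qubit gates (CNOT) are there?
2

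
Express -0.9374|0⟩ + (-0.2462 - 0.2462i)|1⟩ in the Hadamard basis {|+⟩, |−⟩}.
(-0.8369 - 0.1741i)|+⟩ + (-0.4888 + 0.1741i)|−⟩

With |ψ⟩ = α|0⟩ + β|1⟩, the Hadamard-basis coefficients are ⟨+|ψ⟩ = (α + β)/√2 and ⟨−|ψ⟩ = (α − β)/√2.
Here α = -0.9374, β = (-0.2462 - 0.2462i): (α + β)/√2 = (-0.8369 - 0.1741i), (α − β)/√2 = (-0.4888 + 0.1741i).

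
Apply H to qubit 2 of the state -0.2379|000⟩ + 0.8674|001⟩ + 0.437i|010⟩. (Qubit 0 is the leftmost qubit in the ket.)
0.4451|000⟩ - 0.7816|001⟩ + 0.309i|010⟩ + 0.309i|011⟩

H on qubit 2 mixes each pair of kets that differ only in qubit 2: amplitudes (a, b) of (|…0…⟩, |…1…⟩) become ((a + b)/√2, (a − b)/√2). Kets absent from the input have amplitude 0.
(|000⟩, |001⟩): (a, b) = (-0.2379, 0.8674) → (0.4451, -0.7816)
(|010⟩, |011⟩): (a, b) = (0.437i, 0) → (0.309i, 0.309i)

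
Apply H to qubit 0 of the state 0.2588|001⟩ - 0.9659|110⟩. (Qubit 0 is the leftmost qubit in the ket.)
0.183|001⟩ - 0.683|010⟩ + 0.183|101⟩ + 0.683|110⟩

H on qubit 0 mixes each pair of kets that differ only in qubit 0: amplitudes (a, b) of (|…0…⟩, |…1…⟩) become ((a + b)/√2, (a − b)/√2). Kets absent from the input have amplitude 0.
(|001⟩, |101⟩): (a, b) = (0.2588, 0) → (0.183, 0.183)
(|010⟩, |110⟩): (a, b) = (0, -0.9659) → (-0.683, 0.683)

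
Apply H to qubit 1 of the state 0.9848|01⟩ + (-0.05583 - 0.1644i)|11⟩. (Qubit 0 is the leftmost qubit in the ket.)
0.6964|00⟩ - 0.6964|01⟩ + (-0.03948 - 0.1162i)|10⟩ + (0.03948 + 0.1162i)|11⟩

H on qubit 1 mixes each pair of kets that differ only in qubit 1: amplitudes (a, b) of (|…0…⟩, |…1…⟩) become ((a + b)/√2, (a − b)/√2). Kets absent from the input have amplitude 0.
(|00⟩, |01⟩): (a, b) = (0, 0.9848) → (0.6964, -0.6964)
(|10⟩, |11⟩): (a, b) = (0, (-0.05583 - 0.1644i)) → ((-0.03948 - 0.1162i), (0.03948 + 0.1162i))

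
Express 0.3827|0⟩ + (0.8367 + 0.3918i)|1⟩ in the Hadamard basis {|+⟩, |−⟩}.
(0.8622 + 0.277i)|+⟩ + (-0.321 - 0.277i)|−⟩

With |ψ⟩ = α|0⟩ + β|1⟩, the Hadamard-basis coefficients are ⟨+|ψ⟩ = (α + β)/√2 and ⟨−|ψ⟩ = (α − β)/√2.
Here α = 0.3827, β = (0.8367 + 0.3918i): (α + β)/√2 = (0.8622 + 0.277i), (α − β)/√2 = (-0.321 - 0.277i).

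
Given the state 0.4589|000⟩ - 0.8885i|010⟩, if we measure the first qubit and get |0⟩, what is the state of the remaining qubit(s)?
0.4589|00⟩ - 0.8885i|10⟩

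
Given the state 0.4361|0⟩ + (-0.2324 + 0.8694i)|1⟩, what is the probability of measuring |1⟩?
0.8099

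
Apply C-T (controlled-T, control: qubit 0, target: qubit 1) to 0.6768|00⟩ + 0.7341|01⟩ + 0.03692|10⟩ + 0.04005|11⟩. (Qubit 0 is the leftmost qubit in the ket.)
0.6768|00⟩ + 0.7341|01⟩ + 0.03692|10⟩ + (0.02832 + 0.02832i)|11⟩

C-T leaves the control-|0⟩ kets |00⟩, |01⟩ unchanged and applies T to qubit 1 on the control-|1⟩ pair (|10⟩, |11⟩).
T = [[1, 0], [0, (1/√2 + (1/√2)i)]].
With a = amp(|10⟩) = 0.03692 and b = amp(|11⟩) = 0.04005:
new amp(|10⟩) = (1)·a = 0.03692
new amp(|11⟩) = (1/√2 + (1/√2)i)·b = (0.02832 + 0.02832i)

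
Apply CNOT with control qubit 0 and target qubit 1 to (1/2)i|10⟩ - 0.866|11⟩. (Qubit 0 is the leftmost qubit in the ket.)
-0.866|10⟩ + (1/2)i|11⟩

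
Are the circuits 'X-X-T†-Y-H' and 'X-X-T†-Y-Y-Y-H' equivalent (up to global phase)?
Yes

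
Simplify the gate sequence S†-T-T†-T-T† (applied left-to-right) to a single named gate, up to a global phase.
S†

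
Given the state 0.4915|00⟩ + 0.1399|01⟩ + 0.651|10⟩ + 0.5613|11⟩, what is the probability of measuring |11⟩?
0.3151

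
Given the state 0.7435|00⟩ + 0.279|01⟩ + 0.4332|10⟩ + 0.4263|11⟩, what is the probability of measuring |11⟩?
0.1817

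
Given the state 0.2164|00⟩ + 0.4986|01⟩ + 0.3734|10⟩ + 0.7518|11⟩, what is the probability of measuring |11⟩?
0.5652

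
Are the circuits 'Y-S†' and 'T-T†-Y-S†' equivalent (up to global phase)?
Yes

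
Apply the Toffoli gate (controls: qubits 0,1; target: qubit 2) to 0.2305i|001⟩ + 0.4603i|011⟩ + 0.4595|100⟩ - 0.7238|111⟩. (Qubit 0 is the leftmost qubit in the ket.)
0.2305i|001⟩ + 0.4603i|011⟩ + 0.4595|100⟩ - 0.7238|110⟩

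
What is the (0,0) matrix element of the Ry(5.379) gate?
-0.8995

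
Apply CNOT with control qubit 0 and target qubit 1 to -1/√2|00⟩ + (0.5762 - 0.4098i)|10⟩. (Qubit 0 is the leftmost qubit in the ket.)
-1/√2|00⟩ + (0.5762 - 0.4098i)|11⟩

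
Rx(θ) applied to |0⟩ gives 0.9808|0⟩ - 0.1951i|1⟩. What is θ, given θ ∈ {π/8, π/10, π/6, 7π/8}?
π/8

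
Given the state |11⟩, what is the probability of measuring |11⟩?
1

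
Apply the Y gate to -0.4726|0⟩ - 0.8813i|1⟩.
-0.8813|0⟩ - 0.4726i|1⟩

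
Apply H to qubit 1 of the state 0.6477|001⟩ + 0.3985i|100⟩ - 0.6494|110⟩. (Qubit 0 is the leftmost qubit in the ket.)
0.458|001⟩ + 0.458|011⟩ + (-0.4592 + 0.2818i)|100⟩ + (0.4592 + 0.2818i)|110⟩

H on qubit 1 mixes each pair of kets that differ only in qubit 1: amplitudes (a, b) of (|…0…⟩, |…1…⟩) become ((a + b)/√2, (a − b)/√2). Kets absent from the input have amplitude 0.
(|001⟩, |011⟩): (a, b) = (0.6477, 0) → (0.458, 0.458)
(|100⟩, |110⟩): (a, b) = (0.3985i, -0.6494) → ((-0.4592 + 0.2818i), (0.4592 + 0.2818i))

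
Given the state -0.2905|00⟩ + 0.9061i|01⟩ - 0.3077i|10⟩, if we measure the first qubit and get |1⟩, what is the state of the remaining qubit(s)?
-i|0⟩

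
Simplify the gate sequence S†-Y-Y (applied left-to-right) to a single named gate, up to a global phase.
S†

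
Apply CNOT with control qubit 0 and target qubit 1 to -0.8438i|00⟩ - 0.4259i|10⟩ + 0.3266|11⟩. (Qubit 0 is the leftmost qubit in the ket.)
-0.8438i|00⟩ + 0.3266|10⟩ - 0.4259i|11⟩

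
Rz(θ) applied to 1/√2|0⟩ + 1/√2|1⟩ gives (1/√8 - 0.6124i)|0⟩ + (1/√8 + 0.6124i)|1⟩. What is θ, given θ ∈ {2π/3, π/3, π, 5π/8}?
2π/3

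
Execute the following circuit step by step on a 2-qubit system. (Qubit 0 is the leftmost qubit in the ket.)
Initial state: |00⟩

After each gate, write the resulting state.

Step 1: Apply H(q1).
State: 1/√2|00⟩ + 1/√2|01⟩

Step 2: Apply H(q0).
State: 1/2|00⟩ + 1/2|01⟩ + 1/2|10⟩ + 1/2|11⟩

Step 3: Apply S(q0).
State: 1/2|00⟩ + 1/2|01⟩ + (1/2)i|10⟩ + (1/2)i|11⟩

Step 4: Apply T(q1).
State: 1/2|00⟩ + (1/√8 + (1/√8)i)|01⟩ + (1/2)i|10⟩ + (-1/√8 + (1/√8)i)|11⟩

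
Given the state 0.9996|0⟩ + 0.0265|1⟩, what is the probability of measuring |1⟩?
0.0007023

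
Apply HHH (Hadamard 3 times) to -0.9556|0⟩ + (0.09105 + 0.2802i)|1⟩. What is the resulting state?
(-0.6113 + 0.1981i)|0⟩ + (-0.7401 - 0.1981i)|1⟩

H² = I, so H^3 = H: a single Hadamard. With (a, b) = (-0.9556, (0.09105 + 0.2802i)), H gives ((a + b)/√2, (a − b)/√2) = ((-0.6113 + 0.1981i), (-0.7401 - 0.1981i)).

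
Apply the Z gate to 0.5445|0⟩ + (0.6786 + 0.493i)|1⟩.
0.5445|0⟩ + (-0.6786 - 0.493i)|1⟩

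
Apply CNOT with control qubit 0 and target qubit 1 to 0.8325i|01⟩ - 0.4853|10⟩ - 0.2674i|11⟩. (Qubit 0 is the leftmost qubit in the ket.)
0.8325i|01⟩ - 0.2674i|10⟩ - 0.4853|11⟩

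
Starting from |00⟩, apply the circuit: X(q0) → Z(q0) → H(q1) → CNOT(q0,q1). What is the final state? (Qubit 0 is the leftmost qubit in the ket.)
-1/√2|10⟩ - 1/√2|11⟩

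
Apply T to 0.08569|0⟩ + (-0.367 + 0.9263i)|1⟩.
0.08569|0⟩ + (-0.9145 + 0.3955i)|1⟩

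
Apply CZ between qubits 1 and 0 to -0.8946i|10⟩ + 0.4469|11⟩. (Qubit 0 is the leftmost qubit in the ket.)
-0.8946i|10⟩ - 0.4469|11⟩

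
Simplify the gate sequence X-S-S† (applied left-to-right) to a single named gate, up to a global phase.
X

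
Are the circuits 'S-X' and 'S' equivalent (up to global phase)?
No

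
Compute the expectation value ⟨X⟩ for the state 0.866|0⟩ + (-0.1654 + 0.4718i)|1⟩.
-0.2865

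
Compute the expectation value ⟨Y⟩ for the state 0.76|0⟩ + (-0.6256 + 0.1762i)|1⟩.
0.2678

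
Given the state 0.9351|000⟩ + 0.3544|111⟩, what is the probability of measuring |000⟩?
0.8744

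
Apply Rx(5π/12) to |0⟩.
0.7934|0⟩ - 0.6088i|1⟩

Rx(5π/12) = [[cos(θ/2), −i·sin(θ/2)], [−i·sin(θ/2), cos(θ/2)]]; θ = 5π/12, cos(θ/2) ≈ 0.793353, sin(θ/2) ≈ 0.608761.
With a = amp(|0⟩) = 1 and b = amp(|1⟩) = 0:
new amp(|0⟩) = (0.793353)·a + (-0.608761i)·b = 0.7934
new amp(|1⟩) = (-0.608761i)·a + (0.793353)·b = -0.6088i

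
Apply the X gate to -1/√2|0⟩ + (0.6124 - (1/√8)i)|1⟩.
(0.6124 - (1/√8)i)|0⟩ - 1/√2|1⟩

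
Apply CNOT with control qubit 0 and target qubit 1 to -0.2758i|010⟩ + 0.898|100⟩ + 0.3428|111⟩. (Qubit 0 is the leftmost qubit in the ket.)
-0.2758i|010⟩ + 0.3428|101⟩ + 0.898|110⟩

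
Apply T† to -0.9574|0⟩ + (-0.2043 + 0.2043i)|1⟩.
-0.9574|0⟩ + 0.2889i|1⟩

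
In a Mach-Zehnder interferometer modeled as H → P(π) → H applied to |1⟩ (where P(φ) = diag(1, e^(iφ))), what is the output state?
|0⟩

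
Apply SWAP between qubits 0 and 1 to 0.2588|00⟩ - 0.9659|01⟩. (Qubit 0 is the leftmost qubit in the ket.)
0.2588|00⟩ - 0.9659|10⟩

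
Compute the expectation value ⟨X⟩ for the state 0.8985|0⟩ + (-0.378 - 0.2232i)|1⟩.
-0.6793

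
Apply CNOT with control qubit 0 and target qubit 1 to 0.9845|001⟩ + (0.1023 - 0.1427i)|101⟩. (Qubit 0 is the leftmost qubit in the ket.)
0.9845|001⟩ + (0.1023 - 0.1427i)|111⟩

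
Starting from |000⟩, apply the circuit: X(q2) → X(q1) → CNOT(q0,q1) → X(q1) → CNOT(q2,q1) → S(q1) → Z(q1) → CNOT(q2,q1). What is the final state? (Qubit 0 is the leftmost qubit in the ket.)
-i|001⟩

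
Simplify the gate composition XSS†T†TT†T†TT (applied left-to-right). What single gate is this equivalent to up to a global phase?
X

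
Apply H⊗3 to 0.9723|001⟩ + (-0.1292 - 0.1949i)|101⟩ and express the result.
(0.2981 - 0.06891i)|000⟩ + (-0.2981 + 0.06891i)|001⟩ + (0.2981 - 0.06891i)|010⟩ + (-0.2981 + 0.06891i)|011⟩ + (0.3894 + 0.06891i)|100⟩ + (-0.3894 - 0.06891i)|101⟩ + (0.3894 + 0.06891i)|110⟩ + (-0.3894 - 0.06891i)|111⟩

H⊗3 gives amp(|y⟩) = (1/2√2) Σ_x (−1)^(x·y) amp(|x⟩), where x·y is the number of positions in which both x and y have a 1.
|000⟩: (0.9723 + (-0.1292 - 0.1949i))/(2√2) = (0.2981 - 0.06891i)
|001⟩: (-0.9723 - (-0.1292 - 0.1949i))/(2√2) = (-0.2981 + 0.06891i)
|010⟩: (0.9723 + (-0.1292 - 0.1949i))/(2√2) = (0.2981 - 0.06891i)
|011⟩: (-0.9723 - (-0.1292 - 0.1949i))/(2√2) = (-0.2981 + 0.06891i)
|100⟩: (0.9723 - (-0.1292 - 0.1949i))/(2√2) = (0.3894 + 0.06891i)
|101⟩: (-0.9723 + (-0.1292 - 0.1949i))/(2√2) = (-0.3894 - 0.06891i)
|110⟩: (0.9723 - (-0.1292 - 0.1949i))/(2√2) = (0.3894 + 0.06891i)
|111⟩: (-0.9723 + (-0.1292 - 0.1949i))/(2√2) = (-0.3894 - 0.06891i)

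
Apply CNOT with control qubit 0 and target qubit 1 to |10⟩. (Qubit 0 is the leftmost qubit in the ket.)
|11⟩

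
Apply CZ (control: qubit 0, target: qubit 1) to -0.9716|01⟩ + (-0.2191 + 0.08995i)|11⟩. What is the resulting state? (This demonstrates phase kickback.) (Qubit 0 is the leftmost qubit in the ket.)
-0.9716|01⟩ + (0.2191 - 0.08995i)|11⟩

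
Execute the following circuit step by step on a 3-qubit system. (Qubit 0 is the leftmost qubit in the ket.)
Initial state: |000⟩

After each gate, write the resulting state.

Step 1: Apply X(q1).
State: |010⟩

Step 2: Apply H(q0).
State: 1/√2|010⟩ + 1/√2|110⟩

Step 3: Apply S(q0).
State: 1/√2|010⟩ + (1/√2)i|110⟩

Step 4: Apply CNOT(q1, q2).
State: 1/√2|011⟩ + (1/√2)i|111⟩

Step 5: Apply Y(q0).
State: 1/√2|011⟩ + (1/√2)i|111⟩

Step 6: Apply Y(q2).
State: -(1/√2)i|010⟩ + 1/√2|110⟩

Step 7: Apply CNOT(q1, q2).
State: -(1/√2)i|011⟩ + 1/√2|111⟩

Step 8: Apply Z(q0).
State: -(1/√2)i|011⟩ - 1/√2|111⟩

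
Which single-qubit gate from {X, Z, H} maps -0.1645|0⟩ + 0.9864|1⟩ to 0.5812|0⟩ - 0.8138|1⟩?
H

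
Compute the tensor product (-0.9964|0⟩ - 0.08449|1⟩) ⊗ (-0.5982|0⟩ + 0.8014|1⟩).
0.596|00⟩ - 0.7985|01⟩ + 0.05054|10⟩ - 0.06771|11⟩

amp(|b₁b₂…⟩) = product of the factor amplitudes for bits b₁, b₂, …; only kets whose every factor amplitude is nonzero survive.
|00⟩: (-0.9964)(-0.5982) = 0.596
|01⟩: (-0.9964)(0.8014) = -0.7985
|10⟩: (-0.08449)(-0.5982) = 0.05054
|11⟩: (-0.08449)(0.8014) = -0.06771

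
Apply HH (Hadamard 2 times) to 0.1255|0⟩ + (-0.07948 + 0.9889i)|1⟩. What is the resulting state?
0.1255|0⟩ + (-0.07948 + 0.9889i)|1⟩

H² = I, so an even number of Hadamards cancels: H^2 = I and the state is unchanged.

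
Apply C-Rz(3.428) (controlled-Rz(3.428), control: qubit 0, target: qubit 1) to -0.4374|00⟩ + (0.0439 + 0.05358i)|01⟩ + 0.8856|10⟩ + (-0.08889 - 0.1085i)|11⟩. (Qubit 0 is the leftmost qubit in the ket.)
-0.4374|00⟩ + (0.0439 + 0.05358i)|01⟩ + (-0.1264 - 0.8765i)|10⟩ + (0.1201 - 0.0725i)|11⟩

C-Rz(3.428) leaves the control-|0⟩ kets |00⟩, |01⟩ unchanged and applies Rz(3.428) to qubit 1 on the control-|1⟩ pair (|10⟩, |11⟩).
Rz(3.428) = [[e^(−iθ/2), 0], [0, e^(iθ/2)]] with e^(±iθ/2) = cos(θ/2) ± i·sin(θ/2); θ = 3.428, cos(θ/2) ≈ -0.142715, sin(θ/2) ≈ 0.989764.
With a = amp(|10⟩) = 0.8856 and b = amp(|11⟩) = (-0.08889 - 0.1085i):
new amp(|10⟩) = (-0.142715 - 0.989764i)·a = (-0.1264 - 0.8765i)
new amp(|11⟩) = (-0.142715 + 0.989764i)·b = (0.1201 - 0.0725i)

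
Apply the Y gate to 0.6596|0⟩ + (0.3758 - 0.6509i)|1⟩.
(-0.6509 - 0.3758i)|0⟩ + 0.6596i|1⟩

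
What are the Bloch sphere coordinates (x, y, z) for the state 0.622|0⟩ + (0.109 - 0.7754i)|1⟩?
(0.1356, -0.9646, -0.2262)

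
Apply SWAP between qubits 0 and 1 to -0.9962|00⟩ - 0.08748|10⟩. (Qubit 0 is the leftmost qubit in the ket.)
-0.9962|00⟩ - 0.08748|01⟩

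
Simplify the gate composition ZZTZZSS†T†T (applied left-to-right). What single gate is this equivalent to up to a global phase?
T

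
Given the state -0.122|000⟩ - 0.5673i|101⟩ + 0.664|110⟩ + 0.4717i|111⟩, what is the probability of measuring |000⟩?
0.01488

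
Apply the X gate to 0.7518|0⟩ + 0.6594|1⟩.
0.6594|0⟩ + 0.7518|1⟩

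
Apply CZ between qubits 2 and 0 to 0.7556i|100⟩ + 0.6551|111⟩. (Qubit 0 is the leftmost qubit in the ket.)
0.7556i|100⟩ - 0.6551|111⟩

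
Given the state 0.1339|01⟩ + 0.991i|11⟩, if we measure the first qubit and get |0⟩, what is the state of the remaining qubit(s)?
|1⟩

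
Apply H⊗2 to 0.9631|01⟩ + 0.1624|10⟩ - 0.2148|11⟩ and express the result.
0.4554|00⟩ - 0.293|01⟩ + 0.5078|10⟩ - 0.6702|11⟩

H⊗2 gives amp(|y⟩) = (1/2) Σ_x (−1)^(x·y) amp(|x⟩), where x·y is the number of positions in which both x and y have a 1.
|00⟩: (0.9631 + 0.1624 - 0.2148)/2 = 0.4554
|01⟩: (-0.9631 + 0.1624 + 0.2148)/2 = -0.293
|10⟩: (0.9631 - 0.1624 + 0.2148)/2 = 0.5078
|11⟩: (-0.9631 - 0.1624 - 0.2148)/2 = -0.6702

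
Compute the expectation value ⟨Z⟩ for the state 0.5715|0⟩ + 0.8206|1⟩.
-0.3468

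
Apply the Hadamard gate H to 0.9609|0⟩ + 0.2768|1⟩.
0.8752|0⟩ + 0.4837|1⟩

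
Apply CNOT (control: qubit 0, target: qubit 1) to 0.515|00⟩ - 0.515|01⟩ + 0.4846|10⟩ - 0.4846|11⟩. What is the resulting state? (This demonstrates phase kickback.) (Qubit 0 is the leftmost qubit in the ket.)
0.515|00⟩ - 0.515|01⟩ - 0.4846|10⟩ + 0.4846|11⟩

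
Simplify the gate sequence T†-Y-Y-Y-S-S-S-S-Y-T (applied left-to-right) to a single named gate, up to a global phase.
I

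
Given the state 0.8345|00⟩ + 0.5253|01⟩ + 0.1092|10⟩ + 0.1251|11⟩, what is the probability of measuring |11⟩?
0.01565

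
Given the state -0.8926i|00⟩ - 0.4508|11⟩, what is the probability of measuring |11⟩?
0.2032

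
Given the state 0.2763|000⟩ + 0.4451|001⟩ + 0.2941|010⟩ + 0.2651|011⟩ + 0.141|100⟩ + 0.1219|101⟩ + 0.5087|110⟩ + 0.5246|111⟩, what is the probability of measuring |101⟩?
0.01486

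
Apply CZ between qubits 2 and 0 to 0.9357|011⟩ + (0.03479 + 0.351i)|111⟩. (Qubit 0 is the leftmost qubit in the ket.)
0.9357|011⟩ + (-0.03479 - 0.351i)|111⟩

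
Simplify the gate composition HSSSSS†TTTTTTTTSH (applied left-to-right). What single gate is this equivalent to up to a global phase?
I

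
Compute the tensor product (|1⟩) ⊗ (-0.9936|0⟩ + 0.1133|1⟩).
-0.9936|10⟩ + 0.1133|11⟩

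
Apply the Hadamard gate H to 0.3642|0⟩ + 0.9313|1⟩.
0.9161|0⟩ - 0.401|1⟩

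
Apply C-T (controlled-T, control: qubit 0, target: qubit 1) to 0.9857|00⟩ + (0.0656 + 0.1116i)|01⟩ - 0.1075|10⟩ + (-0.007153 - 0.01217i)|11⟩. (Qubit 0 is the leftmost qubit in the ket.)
0.9857|00⟩ + (0.0656 + 0.1116i)|01⟩ - 0.1075|10⟩ + (0.003548 - 0.01366i)|11⟩

C-T leaves the control-|0⟩ kets |00⟩, |01⟩ unchanged and applies T to qubit 1 on the control-|1⟩ pair (|10⟩, |11⟩).
T = [[1, 0], [0, (1/√2 + (1/√2)i)]].
With a = amp(|10⟩) = -0.1075 and b = amp(|11⟩) = (-0.007153 - 0.01217i):
new amp(|10⟩) = (1)·a = -0.1075
new amp(|11⟩) = (1/√2 + (1/√2)i)·b = (0.003548 - 0.01366i)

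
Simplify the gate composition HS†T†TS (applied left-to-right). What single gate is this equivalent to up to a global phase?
H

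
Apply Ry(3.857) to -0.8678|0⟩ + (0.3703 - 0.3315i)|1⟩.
(-0.04302 + 0.3105i)|0⟩ + (-0.9425 + 0.1161i)|1⟩

Ry(3.857) = [[cos(θ/2), −sin(θ/2)], [sin(θ/2), cos(θ/2)]]; θ = 3.857, cos(θ/2) ≈ -0.350124, sin(θ/2) ≈ 0.936703.
With a = amp(|0⟩) = -0.8678 and b = amp(|1⟩) = (0.3703 - 0.3315i):
new amp(|0⟩) = (-0.350124)·a + (-0.936703)·b = (-0.04302 + 0.3105i)
new amp(|1⟩) = (0.936703)·a + (-0.350124)·b = (-0.9425 + 0.1161i)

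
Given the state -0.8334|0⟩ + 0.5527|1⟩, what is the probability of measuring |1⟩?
0.3055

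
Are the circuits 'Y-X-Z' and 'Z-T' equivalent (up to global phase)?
No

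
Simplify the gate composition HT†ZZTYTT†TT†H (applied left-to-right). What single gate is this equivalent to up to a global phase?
Y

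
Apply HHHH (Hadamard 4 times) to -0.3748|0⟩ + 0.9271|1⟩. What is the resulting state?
-0.3748|0⟩ + 0.9271|1⟩

H² = I, so an even number of Hadamards cancels: H^4 = I and the state is unchanged.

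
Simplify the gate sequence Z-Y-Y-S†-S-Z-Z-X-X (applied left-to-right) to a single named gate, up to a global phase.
Z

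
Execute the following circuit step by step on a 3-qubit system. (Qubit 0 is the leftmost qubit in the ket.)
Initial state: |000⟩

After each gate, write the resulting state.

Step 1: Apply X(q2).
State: |001⟩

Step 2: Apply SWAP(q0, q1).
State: |001⟩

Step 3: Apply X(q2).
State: |000⟩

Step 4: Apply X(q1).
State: |010⟩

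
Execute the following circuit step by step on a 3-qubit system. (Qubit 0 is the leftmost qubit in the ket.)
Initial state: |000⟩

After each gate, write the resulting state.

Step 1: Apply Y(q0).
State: i|100⟩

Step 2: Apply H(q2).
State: (1/√2)i|100⟩ + (1/√2)i|101⟩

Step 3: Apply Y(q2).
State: 1/√2|100⟩ - 1/√2|101⟩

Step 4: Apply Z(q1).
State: 1/√2|100⟩ - 1/√2|101⟩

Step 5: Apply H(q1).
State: 1/2|100⟩ - 1/2|101⟩ + 1/2|110⟩ - 1/2|111⟩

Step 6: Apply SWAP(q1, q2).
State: 1/2|100⟩ + 1/2|101⟩ - 1/2|110⟩ - 1/2|111⟩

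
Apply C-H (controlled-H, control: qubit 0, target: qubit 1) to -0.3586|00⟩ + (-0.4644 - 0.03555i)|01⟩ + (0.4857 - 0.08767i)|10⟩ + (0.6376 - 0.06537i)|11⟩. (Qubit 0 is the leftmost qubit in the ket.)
-0.3586|00⟩ + (-0.4644 - 0.03555i)|01⟩ + (0.7943 - 0.1082i)|10⟩ + (-0.1074 - 0.01577i)|11⟩

C-H leaves the control-|0⟩ kets |00⟩, |01⟩ unchanged and applies H to qubit 1 on the control-|1⟩ pair (|10⟩, |11⟩).
H = [[1/√2, 1/√2], [1/√2, -1/√2]].
With a = amp(|10⟩) = (0.4857 - 0.08767i) and b = amp(|11⟩) = (0.6376 - 0.06537i):
new amp(|10⟩) = (1/√2)·a + (1/√2)·b = (0.7943 - 0.1082i)
new amp(|11⟩) = (1/√2)·a + (-1/√2)·b = (-0.1074 - 0.01577i)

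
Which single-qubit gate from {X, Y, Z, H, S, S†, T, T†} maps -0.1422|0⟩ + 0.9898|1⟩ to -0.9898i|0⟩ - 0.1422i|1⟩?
Y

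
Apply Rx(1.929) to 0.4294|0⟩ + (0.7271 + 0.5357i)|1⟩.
(0.6849 - 0.5975i)|0⟩ + (0.4143 - 0.04761i)|1⟩

Rx(1.929) = [[cos(θ/2), −i·sin(θ/2)], [−i·sin(θ/2), cos(θ/2)]]; θ = 1.929, cos(θ/2) ≈ 0.569828, sin(θ/2) ≈ 0.821764.
With a = amp(|0⟩) = 0.4294 and b = amp(|1⟩) = (0.7271 + 0.5357i):
new amp(|0⟩) = (0.569828)·a + (-0.821764i)·b = (0.6849 - 0.5975i)
new amp(|1⟩) = (-0.821764i)·a + (0.569828)·b = (0.4143 - 0.04761i)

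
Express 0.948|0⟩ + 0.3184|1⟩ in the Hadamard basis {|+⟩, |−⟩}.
0.8955|+⟩ + 0.4452|−⟩

With |ψ⟩ = α|0⟩ + β|1⟩, the Hadamard-basis coefficients are ⟨+|ψ⟩ = (α + β)/√2 and ⟨−|ψ⟩ = (α − β)/√2.
Here α = 0.948, β = 0.3184: (α + β)/√2 = 0.8955, (α − β)/√2 = 0.4452.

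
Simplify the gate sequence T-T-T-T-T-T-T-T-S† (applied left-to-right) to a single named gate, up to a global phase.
S†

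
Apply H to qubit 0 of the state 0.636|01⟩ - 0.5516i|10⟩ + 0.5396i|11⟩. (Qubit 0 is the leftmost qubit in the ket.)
-0.39i|00⟩ + (0.4497 + 0.3816i)|01⟩ + 0.39i|10⟩ + (0.4497 - 0.3816i)|11⟩

H on qubit 0 mixes each pair of kets that differ only in qubit 0: amplitudes (a, b) of (|…0…⟩, |…1…⟩) become ((a + b)/√2, (a − b)/√2). Kets absent from the input have amplitude 0.
(|00⟩, |10⟩): (a, b) = (0, -0.5516i) → (-0.39i, 0.39i)
(|01⟩, |11⟩): (a, b) = (0.636, 0.5396i) → ((0.4497 + 0.3816i), (0.4497 - 0.3816i))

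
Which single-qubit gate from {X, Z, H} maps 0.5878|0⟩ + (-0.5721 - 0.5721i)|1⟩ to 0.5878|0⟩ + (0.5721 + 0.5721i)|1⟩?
Z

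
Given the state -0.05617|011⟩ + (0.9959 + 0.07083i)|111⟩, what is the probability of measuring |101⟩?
0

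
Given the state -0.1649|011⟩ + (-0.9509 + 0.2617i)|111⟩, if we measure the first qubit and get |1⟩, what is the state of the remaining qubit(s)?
(-0.9642 + 0.2653i)|11⟩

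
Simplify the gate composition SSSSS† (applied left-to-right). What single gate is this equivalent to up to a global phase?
S†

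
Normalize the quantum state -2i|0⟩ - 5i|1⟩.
-0.3714i|0⟩ - 0.9285i|1⟩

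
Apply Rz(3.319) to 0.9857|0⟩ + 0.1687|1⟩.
(-0.08732 - 0.9818i)|0⟩ + (-0.01494 + 0.168i)|1⟩

Rz(3.319) = [[e^(−iθ/2), 0], [0, e^(iθ/2)]] with e^(±iθ/2) = cos(θ/2) ± i·sin(θ/2); θ = 3.319, cos(θ/2) ≈ -0.0885874, sin(θ/2) ≈ 0.996068.
With a = amp(|0⟩) = 0.9857 and b = amp(|1⟩) = 0.1687:
new amp(|0⟩) = (-0.0885874 - 0.996068i)·a = (-0.08732 - 0.9818i)
new amp(|1⟩) = (-0.0885874 + 0.996068i)·b = (-0.01494 + 0.168i)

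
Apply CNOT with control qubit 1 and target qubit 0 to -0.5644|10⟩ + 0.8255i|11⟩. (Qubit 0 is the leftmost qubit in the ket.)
0.8255i|01⟩ - 0.5644|10⟩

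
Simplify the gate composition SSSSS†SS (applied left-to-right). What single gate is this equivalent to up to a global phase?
S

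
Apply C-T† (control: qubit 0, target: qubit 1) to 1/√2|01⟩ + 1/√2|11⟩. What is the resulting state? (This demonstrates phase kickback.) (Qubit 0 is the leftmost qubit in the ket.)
1/√2|01⟩ + (1/2 - (1/2)i)|11⟩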